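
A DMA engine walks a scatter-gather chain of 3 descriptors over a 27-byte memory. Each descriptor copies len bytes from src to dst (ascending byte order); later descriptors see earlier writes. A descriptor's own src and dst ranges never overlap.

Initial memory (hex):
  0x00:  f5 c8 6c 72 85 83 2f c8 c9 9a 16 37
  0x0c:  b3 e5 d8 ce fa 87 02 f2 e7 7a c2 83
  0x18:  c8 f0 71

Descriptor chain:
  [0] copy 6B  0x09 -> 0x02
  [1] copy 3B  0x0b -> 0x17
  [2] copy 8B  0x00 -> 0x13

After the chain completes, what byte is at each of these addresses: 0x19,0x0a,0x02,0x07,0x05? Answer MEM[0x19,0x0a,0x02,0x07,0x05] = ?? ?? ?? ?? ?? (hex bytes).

MEM[0x19,0x0a,0x02,0x07,0x05] = e5 16 9a d8 b3

  after D0: wrote 6B at 0x02 = 9a1637b3e5d8
  after D1: wrote 3B at 0x17 = 37b3e5
  after D2: wrote 8B at 0x13 = f5c89a1637b3e5d8
query mem[0x19]=0xe5, mem[0x0a]=0x16, mem[0x02]=0x9a, mem[0x07]=0xd8, mem[0x05]=0xb3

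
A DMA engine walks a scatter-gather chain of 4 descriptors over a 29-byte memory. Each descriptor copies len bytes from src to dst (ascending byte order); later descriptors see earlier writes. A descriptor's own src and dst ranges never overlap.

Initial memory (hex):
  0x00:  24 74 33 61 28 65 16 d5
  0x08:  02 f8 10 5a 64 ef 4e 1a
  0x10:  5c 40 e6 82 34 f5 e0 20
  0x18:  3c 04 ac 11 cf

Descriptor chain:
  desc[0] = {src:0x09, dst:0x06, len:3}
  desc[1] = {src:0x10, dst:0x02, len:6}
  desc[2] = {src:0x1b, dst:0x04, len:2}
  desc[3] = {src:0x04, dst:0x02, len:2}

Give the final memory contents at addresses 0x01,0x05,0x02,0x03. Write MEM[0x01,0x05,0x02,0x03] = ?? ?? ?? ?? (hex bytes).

MEM[0x01,0x05,0x02,0x03] = 74 cf 11 cf

  after D0: wrote 3B at 0x06 = f8105a
  after D1: wrote 6B at 0x02 = 5c40e68234f5
  after D2: wrote 2B at 0x04 = 11cf
  after D3: wrote 2B at 0x02 = 11cf
query mem[0x01]=0x74, mem[0x05]=0xcf, mem[0x02]=0x11, mem[0x03]=0xcf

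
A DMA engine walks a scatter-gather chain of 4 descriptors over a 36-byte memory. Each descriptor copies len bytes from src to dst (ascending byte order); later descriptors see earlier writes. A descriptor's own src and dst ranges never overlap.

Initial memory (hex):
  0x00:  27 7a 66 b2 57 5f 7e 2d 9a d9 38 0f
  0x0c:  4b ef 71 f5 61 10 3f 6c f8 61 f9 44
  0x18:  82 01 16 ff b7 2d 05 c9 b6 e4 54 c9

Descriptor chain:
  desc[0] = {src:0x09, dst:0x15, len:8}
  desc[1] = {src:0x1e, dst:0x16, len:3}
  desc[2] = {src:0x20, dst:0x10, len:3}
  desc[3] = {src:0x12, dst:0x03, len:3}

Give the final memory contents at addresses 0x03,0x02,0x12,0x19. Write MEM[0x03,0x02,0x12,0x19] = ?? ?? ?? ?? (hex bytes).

  after D0: wrote 8B at 0x15 = d9380f4bef71f561
  after D1: wrote 3B at 0x16 = 05c9b6
  after D2: wrote 3B at 0x10 = b6e454
  after D3: wrote 3B at 0x03 = 546cf8
query mem[0x03]=0x54, mem[0x02]=0x66, mem[0x12]=0x54, mem[0x19]=0xef

MEM[0x03,0x02,0x12,0x19] = 54 66 54 ef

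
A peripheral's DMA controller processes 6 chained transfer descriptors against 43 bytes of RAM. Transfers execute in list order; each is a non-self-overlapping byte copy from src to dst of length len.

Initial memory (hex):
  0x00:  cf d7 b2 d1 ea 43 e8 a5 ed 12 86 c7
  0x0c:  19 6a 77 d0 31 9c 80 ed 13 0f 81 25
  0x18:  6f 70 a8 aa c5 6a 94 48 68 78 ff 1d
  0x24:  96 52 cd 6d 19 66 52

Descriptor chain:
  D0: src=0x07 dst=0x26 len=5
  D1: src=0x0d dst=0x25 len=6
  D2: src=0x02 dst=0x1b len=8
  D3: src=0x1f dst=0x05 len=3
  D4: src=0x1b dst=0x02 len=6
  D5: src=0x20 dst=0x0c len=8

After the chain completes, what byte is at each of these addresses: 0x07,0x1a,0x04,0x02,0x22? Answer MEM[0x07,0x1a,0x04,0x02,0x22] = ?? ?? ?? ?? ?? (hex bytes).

MEM[0x07,0x1a,0x04,0x02,0x22] = a5 a8 ea b2 12

[0] 0x07->0x26 len=5 : a5 ed 12 86 c7
[1] 0x0d->0x25 len=6 : 6a 77 d0 31 9c 80
[2] 0x02->0x1b len=8 : b2 d1 ea 43 e8 a5 ed 12
[3] 0x1f->0x05 len=3 : e8 a5 ed
[4] 0x1b->0x02 len=6 : b2 d1 ea 43 e8 a5
[5] 0x20->0x0c len=8 : a5 ed 12 1d 96 6a 77 d0
query mem[0x07]=0xa5, mem[0x1a]=0xa8, mem[0x04]=0xea, mem[0x02]=0xb2, mem[0x22]=0x12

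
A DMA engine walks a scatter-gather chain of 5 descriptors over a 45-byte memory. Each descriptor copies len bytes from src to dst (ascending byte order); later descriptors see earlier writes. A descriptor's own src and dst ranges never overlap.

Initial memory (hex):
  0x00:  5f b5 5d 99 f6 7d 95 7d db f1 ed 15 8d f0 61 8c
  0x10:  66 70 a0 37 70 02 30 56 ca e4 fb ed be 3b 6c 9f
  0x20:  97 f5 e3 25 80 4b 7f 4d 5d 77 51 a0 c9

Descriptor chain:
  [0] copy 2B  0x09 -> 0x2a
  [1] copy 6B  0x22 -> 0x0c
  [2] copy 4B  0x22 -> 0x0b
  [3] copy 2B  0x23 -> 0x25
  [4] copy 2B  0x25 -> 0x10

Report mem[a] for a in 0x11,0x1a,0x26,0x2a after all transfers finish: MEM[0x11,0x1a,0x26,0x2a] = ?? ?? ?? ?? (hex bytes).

#0 dst[0x2a+2] := {0xf1,0xed}
#1 dst[0x0c+6] := {0xe3,0x25,0x80,0x4b,0x7f,0x4d}
#2 dst[0x0b+4] := {0xe3,0x25,0x80,0x4b}
#3 dst[0x25+2] := {0x25,0x80}
#4 dst[0x10+2] := {0x25,0x80}
query mem[0x11]=0x80, mem[0x1a]=0xfb, mem[0x26]=0x80, mem[0x2a]=0xf1

MEM[0x11,0x1a,0x26,0x2a] = 80 fb 80 f1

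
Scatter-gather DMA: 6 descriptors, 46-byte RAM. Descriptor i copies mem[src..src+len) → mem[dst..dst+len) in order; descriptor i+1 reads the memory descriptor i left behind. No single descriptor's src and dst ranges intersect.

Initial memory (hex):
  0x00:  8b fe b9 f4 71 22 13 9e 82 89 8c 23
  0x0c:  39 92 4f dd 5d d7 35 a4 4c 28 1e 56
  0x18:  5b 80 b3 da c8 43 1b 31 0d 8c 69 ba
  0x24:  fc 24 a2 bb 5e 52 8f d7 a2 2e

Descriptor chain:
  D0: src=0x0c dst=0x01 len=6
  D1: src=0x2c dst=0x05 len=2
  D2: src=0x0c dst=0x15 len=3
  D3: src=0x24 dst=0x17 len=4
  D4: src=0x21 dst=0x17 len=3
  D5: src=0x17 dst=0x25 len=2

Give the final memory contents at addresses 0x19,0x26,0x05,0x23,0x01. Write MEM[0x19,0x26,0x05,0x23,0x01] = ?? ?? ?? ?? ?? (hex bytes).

  after D0: wrote 6B at 0x01 = 39924fdd5dd7
  after D1: wrote 2B at 0x05 = a22e
  after D2: wrote 3B at 0x15 = 39924f
  after D3: wrote 4B at 0x17 = fc24a2bb
  after D4: wrote 3B at 0x17 = 8c69ba
  after D5: wrote 2B at 0x25 = 8c69
query mem[0x19]=0xba, mem[0x26]=0x69, mem[0x05]=0xa2, mem[0x23]=0xba, mem[0x01]=0x39

MEM[0x19,0x26,0x05,0x23,0x01] = ba 69 a2 ba 39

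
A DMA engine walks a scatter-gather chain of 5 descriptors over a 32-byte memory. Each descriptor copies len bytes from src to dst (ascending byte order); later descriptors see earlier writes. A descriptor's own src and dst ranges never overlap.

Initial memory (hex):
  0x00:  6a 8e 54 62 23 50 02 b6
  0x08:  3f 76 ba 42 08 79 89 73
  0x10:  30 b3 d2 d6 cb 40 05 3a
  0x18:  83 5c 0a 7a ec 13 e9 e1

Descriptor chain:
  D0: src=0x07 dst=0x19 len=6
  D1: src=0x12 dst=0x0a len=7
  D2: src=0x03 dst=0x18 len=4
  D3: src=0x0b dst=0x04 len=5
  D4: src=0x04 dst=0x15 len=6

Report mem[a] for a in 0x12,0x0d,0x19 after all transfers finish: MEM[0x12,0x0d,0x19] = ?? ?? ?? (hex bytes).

MEM[0x12,0x0d,0x19] = d2 40 3a

[0] 0x07->0x19 len=6 : b6 3f 76 ba 42 08
[1] 0x12->0x0a len=7 : d2 d6 cb 40 05 3a 83
[2] 0x03->0x18 len=4 : 62 23 50 02
[3] 0x0b->0x04 len=5 : d6 cb 40 05 3a
[4] 0x04->0x15 len=6 : d6 cb 40 05 3a 76
query mem[0x12]=0xd2, mem[0x0d]=0x40, mem[0x19]=0x3a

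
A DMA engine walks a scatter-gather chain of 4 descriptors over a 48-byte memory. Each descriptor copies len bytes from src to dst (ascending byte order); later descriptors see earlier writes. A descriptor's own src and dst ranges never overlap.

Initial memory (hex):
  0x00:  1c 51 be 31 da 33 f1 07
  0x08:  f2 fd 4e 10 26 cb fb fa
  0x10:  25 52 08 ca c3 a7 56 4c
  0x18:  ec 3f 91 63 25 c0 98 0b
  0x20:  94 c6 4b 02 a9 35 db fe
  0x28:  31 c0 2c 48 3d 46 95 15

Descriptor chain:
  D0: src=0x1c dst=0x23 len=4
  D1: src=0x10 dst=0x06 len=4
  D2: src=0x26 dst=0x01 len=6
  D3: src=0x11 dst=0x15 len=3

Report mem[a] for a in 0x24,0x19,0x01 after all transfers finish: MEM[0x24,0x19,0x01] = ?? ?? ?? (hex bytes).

#0 dst[0x23+4] := {0x25,0xc0,0x98,0x0b}
#1 dst[0x06+4] := {0x25,0x52,0x08,0xca}
#2 dst[0x01+6] := {0x0b,0xfe,0x31,0xc0,0x2c,0x48}
#3 dst[0x15+3] := {0x52,0x08,0xca}
query mem[0x24]=0xc0, mem[0x19]=0x3f, mem[0x01]=0x0b

MEM[0x24,0x19,0x01] = c0 3f 0b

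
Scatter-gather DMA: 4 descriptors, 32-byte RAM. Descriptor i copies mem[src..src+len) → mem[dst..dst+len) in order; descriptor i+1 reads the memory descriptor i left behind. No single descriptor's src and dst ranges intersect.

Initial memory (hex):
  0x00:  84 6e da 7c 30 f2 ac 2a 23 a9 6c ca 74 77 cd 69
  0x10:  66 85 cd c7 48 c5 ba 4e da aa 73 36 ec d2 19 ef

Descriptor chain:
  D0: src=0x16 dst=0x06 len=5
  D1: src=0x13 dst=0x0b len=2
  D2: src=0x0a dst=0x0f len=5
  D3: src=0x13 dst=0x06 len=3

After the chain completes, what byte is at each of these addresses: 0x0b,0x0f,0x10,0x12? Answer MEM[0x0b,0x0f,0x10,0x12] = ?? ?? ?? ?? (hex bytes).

#0 dst[0x06+5] := {0xba,0x4e,0xda,0xaa,0x73}
#1 dst[0x0b+2] := {0xc7,0x48}
#2 dst[0x0f+5] := {0x73,0xc7,0x48,0x77,0xcd}
#3 dst[0x06+3] := {0xcd,0x48,0xc5}
query mem[0x0b]=0xc7, mem[0x0f]=0x73, mem[0x10]=0xc7, mem[0x12]=0x77

MEM[0x0b,0x0f,0x10,0x12] = c7 73 c7 77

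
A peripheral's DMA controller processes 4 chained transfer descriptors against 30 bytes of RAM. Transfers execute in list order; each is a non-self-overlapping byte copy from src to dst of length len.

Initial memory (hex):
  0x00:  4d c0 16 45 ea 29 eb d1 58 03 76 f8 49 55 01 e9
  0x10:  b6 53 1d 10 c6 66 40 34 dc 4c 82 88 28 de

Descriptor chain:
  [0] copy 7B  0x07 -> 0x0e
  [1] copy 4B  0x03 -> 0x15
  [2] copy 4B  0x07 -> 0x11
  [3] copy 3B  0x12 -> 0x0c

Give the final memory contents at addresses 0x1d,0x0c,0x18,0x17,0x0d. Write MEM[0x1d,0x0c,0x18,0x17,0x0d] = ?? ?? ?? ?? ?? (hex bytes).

[0] 0x07->0x0e len=7 : d1 58 03 76 f8 49 55
[1] 0x03->0x15 len=4 : 45 ea 29 eb
[2] 0x07->0x11 len=4 : d1 58 03 76
[3] 0x12->0x0c len=3 : 58 03 76
query mem[0x1d]=0xde, mem[0x0c]=0x58, mem[0x18]=0xeb, mem[0x17]=0x29, mem[0x0d]=0x03

MEM[0x1d,0x0c,0x18,0x17,0x0d] = de 58 eb 29 03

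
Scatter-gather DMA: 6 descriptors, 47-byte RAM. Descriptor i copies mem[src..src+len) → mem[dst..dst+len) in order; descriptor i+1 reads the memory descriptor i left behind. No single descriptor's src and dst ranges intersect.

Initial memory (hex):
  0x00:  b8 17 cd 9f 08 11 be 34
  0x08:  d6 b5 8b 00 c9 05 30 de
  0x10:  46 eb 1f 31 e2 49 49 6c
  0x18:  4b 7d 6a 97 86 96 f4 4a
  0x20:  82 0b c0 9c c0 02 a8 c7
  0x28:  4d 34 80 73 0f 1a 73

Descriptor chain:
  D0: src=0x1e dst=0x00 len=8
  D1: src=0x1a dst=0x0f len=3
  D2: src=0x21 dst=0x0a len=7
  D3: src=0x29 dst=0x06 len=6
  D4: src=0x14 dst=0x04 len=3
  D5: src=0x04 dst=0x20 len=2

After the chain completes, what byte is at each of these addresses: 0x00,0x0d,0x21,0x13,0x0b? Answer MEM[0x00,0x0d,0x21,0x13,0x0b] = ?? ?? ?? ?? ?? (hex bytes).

#0 dst[0x00+8] := {0xf4,0x4a,0x82,0x0b,0xc0,0x9c,0xc0,0x02}
#1 dst[0x0f+3] := {0x6a,0x97,0x86}
#2 dst[0x0a+7] := {0x0b,0xc0,0x9c,0xc0,0x02,0xa8,0xc7}
#3 dst[0x06+6] := {0x34,0x80,0x73,0x0f,0x1a,0x73}
#4 dst[0x04+3] := {0xe2,0x49,0x49}
#5 dst[0x20+2] := {0xe2,0x49}
query mem[0x00]=0xf4, mem[0x0d]=0xc0, mem[0x21]=0x49, mem[0x13]=0x31, mem[0x0b]=0x73

MEM[0x00,0x0d,0x21,0x13,0x0b] = f4 c0 49 31 73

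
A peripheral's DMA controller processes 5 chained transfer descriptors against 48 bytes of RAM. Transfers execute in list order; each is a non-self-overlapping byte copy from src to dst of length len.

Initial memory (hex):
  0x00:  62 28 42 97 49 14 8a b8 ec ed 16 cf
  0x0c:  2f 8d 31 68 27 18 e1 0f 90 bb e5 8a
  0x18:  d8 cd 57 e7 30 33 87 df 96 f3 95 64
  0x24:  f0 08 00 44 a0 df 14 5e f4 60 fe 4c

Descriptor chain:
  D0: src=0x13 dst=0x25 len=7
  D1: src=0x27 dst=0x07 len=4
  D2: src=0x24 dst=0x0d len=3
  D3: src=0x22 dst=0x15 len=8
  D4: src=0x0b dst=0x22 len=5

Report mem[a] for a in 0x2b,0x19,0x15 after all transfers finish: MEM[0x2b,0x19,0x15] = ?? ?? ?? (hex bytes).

D0: mem[0x25..0x2b] <- [0f 90 bb e5 8a d8 cd]
D1: mem[0x07..0x0a] <- [bb e5 8a d8]
D2: mem[0x0d..0x0f] <- [f0 0f 90]
D3: mem[0x15..0x1c] <- [95 64 f0 0f 90 bb e5 8a]
D4: mem[0x22..0x26] <- [cf 2f f0 0f 90]
query mem[0x2b]=0xcd, mem[0x19]=0x90, mem[0x15]=0x95

MEM[0x2b,0x19,0x15] = cd 90 95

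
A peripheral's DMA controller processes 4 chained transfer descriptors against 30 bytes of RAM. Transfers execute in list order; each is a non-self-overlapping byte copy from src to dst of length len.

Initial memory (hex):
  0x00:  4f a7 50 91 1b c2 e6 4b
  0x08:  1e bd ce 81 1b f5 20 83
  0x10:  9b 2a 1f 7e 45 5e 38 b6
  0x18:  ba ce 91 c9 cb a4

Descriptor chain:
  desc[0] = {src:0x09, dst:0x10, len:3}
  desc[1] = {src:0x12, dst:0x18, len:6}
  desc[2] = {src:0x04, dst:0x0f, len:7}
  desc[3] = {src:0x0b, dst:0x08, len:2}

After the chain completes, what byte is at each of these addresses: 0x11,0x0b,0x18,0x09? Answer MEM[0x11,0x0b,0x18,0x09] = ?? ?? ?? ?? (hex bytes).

[0] 0x09->0x10 len=3 : bd ce 81
[1] 0x12->0x18 len=6 : 81 7e 45 5e 38 b6
[2] 0x04->0x0f len=7 : 1b c2 e6 4b 1e bd ce
[3] 0x0b->0x08 len=2 : 81 1b
query mem[0x11]=0xe6, mem[0x0b]=0x81, mem[0x18]=0x81, mem[0x09]=0x1b

MEM[0x11,0x0b,0x18,0x09] = e6 81 81 1b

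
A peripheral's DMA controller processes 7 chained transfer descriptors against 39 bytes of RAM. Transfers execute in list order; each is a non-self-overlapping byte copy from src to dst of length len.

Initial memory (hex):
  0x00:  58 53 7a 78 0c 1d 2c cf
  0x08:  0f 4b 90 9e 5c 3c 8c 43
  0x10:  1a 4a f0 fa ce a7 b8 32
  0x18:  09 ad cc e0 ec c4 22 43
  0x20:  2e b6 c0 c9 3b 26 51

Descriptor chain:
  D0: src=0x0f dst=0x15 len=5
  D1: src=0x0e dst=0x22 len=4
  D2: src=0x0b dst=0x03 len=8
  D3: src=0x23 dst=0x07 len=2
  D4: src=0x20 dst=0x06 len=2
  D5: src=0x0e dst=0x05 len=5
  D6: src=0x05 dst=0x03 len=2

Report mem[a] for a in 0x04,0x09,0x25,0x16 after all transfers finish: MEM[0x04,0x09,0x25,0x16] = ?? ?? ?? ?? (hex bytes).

MEM[0x04,0x09,0x25,0x16] = 43 f0 4a 1a

[0] 0x0f->0x15 len=5 : 43 1a 4a f0 fa
[1] 0x0e->0x22 len=4 : 8c 43 1a 4a
[2] 0x0b->0x03 len=8 : 9e 5c 3c 8c 43 1a 4a f0
[3] 0x23->0x07 len=2 : 43 1a
[4] 0x20->0x06 len=2 : 2e b6
[5] 0x0e->0x05 len=5 : 8c 43 1a 4a f0
[6] 0x05->0x03 len=2 : 8c 43
query mem[0x04]=0x43, mem[0x09]=0xf0, mem[0x25]=0x4a, mem[0x16]=0x1a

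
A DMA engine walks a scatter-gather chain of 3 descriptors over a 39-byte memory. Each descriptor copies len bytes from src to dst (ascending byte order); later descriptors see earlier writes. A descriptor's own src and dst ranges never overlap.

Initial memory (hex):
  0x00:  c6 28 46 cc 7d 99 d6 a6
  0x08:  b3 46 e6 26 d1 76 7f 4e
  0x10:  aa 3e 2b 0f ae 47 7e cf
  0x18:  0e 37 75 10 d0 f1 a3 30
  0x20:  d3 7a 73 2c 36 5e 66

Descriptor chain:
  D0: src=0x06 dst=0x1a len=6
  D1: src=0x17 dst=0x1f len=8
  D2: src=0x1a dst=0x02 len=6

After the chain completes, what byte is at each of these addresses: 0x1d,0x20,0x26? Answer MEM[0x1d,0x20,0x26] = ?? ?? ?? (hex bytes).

  after D0: wrote 6B at 0x1a = d6a6b346e626
  after D1: wrote 8B at 0x1f = cf0e37d6a6b346e6
  after D2: wrote 6B at 0x02 = d6a6b346e6cf
query mem[0x1d]=0x46, mem[0x20]=0x0e, mem[0x26]=0xe6

MEM[0x1d,0x20,0x26] = 46 0e e6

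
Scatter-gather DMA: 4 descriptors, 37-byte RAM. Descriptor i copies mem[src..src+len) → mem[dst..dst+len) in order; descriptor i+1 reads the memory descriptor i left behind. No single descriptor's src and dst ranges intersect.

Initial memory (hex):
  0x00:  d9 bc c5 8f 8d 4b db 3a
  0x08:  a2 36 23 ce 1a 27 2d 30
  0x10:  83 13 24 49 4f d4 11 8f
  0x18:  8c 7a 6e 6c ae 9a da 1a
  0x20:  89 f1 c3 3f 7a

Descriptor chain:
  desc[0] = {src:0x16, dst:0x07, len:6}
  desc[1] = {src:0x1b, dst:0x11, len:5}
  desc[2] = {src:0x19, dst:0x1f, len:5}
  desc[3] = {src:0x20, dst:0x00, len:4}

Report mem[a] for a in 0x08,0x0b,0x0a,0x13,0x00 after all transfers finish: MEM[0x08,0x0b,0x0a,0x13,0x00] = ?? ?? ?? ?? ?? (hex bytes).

MEM[0x08,0x0b,0x0a,0x13,0x00] = 8f 6e 7a 9a 6e

[0] 0x16->0x07 len=6 : 11 8f 8c 7a 6e 6c
[1] 0x1b->0x11 len=5 : 6c ae 9a da 1a
[2] 0x19->0x1f len=5 : 7a 6e 6c ae 9a
[3] 0x20->0x00 len=4 : 6e 6c ae 9a
query mem[0x08]=0x8f, mem[0x0b]=0x6e, mem[0x0a]=0x7a, mem[0x13]=0x9a, mem[0x00]=0x6e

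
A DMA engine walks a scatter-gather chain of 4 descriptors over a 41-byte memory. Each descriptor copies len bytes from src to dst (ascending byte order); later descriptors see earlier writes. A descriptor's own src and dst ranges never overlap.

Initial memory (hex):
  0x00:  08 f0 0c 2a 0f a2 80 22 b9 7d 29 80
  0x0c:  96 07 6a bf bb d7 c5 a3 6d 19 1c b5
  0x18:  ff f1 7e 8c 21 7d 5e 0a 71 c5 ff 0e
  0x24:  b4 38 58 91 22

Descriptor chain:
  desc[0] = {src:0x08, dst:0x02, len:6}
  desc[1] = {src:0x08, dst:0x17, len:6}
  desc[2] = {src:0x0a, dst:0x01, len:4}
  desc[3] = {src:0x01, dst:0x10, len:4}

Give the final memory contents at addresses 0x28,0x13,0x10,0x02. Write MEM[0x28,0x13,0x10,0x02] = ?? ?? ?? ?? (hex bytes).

[0] 0x08->0x02 len=6 : b9 7d 29 80 96 07
[1] 0x08->0x17 len=6 : b9 7d 29 80 96 07
[2] 0x0a->0x01 len=4 : 29 80 96 07
[3] 0x01->0x10 len=4 : 29 80 96 07
query mem[0x28]=0x22, mem[0x13]=0x07, mem[0x10]=0x29, mem[0x02]=0x80

MEM[0x28,0x13,0x10,0x02] = 22 07 29 80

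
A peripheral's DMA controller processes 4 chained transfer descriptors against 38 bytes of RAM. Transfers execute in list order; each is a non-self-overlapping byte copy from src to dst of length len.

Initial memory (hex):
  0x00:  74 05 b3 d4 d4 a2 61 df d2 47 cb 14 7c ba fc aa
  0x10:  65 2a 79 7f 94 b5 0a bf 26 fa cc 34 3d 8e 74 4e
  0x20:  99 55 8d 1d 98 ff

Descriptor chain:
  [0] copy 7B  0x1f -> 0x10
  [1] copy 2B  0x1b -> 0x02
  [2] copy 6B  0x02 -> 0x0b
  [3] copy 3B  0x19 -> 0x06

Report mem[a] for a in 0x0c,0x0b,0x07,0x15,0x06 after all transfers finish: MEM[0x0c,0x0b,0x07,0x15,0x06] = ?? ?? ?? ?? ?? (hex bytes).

MEM[0x0c,0x0b,0x07,0x15,0x06] = 3d 34 cc 98 fa

D0: mem[0x10..0x16] <- [4e 99 55 8d 1d 98 ff]
D1: mem[0x02..0x03] <- [34 3d]
D2: mem[0x0b..0x10] <- [34 3d d4 a2 61 df]
D3: mem[0x06..0x08] <- [fa cc 34]
query mem[0x0c]=0x3d, mem[0x0b]=0x34, mem[0x07]=0xcc, mem[0x15]=0x98, mem[0x06]=0xfa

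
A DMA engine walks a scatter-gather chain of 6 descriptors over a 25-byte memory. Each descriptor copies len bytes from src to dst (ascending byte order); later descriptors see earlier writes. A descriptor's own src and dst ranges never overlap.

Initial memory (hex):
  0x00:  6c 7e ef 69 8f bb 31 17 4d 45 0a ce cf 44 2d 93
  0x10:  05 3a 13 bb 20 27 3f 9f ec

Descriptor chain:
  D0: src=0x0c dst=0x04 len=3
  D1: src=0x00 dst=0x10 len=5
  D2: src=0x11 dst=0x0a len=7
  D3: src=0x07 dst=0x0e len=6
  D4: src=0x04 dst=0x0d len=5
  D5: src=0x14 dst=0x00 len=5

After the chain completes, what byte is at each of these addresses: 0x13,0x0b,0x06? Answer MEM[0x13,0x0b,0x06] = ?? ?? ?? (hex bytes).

D0: mem[0x04..0x06] <- [cf 44 2d]
D1: mem[0x10..0x14] <- [6c 7e ef 69 cf]
D2: mem[0x0a..0x10] <- [7e ef 69 cf 27 3f 9f]
D3: mem[0x0e..0x13] <- [17 4d 45 7e ef 69]
D4: mem[0x0d..0x11] <- [cf 44 2d 17 4d]
D5: mem[0x00..0x04] <- [cf 27 3f 9f ec]
query mem[0x13]=0x69, mem[0x0b]=0xef, mem[0x06]=0x2d

MEM[0x13,0x0b,0x06] = 69 ef 2d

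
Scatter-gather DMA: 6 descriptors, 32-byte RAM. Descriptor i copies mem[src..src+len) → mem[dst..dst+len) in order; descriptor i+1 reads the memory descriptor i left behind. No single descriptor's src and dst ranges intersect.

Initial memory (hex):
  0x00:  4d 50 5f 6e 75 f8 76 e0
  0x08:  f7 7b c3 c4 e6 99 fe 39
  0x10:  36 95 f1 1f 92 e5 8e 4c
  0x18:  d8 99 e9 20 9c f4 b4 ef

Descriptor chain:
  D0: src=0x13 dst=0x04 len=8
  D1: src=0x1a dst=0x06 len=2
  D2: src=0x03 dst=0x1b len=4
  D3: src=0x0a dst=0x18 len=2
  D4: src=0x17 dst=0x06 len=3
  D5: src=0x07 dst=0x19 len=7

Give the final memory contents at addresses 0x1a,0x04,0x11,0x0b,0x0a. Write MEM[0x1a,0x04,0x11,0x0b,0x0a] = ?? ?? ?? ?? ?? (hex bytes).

MEM[0x1a,0x04,0x11,0x0b,0x0a] = e9 1f 95 e9 99

#0 dst[0x04+8] := {0x1f,0x92,0xe5,0x8e,0x4c,0xd8,0x99,0xe9}
#1 dst[0x06+2] := {0xe9,0x20}
#2 dst[0x1b+4] := {0x6e,0x1f,0x92,0xe9}
#3 dst[0x18+2] := {0x99,0xe9}
#4 dst[0x06+3] := {0x4c,0x99,0xe9}
#5 dst[0x19+7] := {0x99,0xe9,0xd8,0x99,0xe9,0xe6,0x99}
query mem[0x1a]=0xe9, mem[0x04]=0x1f, mem[0x11]=0x95, mem[0x0b]=0xe9, mem[0x0a]=0x99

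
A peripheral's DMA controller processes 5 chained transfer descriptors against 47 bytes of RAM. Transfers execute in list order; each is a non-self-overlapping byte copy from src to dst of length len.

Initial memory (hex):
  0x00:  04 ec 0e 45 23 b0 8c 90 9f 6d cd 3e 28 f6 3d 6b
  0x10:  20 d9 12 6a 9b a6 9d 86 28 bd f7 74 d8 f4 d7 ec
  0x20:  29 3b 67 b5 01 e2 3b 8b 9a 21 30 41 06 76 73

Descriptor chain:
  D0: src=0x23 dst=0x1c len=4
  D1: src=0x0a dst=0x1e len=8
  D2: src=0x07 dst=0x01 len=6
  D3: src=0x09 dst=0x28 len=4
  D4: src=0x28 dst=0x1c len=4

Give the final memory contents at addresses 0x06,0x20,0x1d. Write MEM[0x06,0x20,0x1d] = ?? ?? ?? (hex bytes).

[0] 0x23->0x1c len=4 : b5 01 e2 3b
[1] 0x0a->0x1e len=8 : cd 3e 28 f6 3d 6b 20 d9
[2] 0x07->0x01 len=6 : 90 9f 6d cd 3e 28
[3] 0x09->0x28 len=4 : 6d cd 3e 28
[4] 0x28->0x1c len=4 : 6d cd 3e 28
query mem[0x06]=0x28, mem[0x20]=0x28, mem[0x1d]=0xcd

MEM[0x06,0x20,0x1d] = 28 28 cd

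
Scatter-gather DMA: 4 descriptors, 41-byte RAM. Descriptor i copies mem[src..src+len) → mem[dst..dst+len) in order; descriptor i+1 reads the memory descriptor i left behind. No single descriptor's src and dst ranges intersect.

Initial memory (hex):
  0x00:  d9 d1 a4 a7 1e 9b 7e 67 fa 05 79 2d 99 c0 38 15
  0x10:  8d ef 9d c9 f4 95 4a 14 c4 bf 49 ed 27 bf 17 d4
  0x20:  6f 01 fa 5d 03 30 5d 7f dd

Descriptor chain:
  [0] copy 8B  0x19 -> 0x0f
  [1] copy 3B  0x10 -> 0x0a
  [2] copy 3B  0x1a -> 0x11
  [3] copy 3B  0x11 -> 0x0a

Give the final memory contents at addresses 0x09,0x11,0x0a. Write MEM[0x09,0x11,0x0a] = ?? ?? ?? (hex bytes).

MEM[0x09,0x11,0x0a] = 05 49 49

[0] 0x19->0x0f len=8 : bf 49 ed 27 bf 17 d4 6f
[1] 0x10->0x0a len=3 : 49 ed 27
[2] 0x1a->0x11 len=3 : 49 ed 27
[3] 0x11->0x0a len=3 : 49 ed 27
query mem[0x09]=0x05, mem[0x11]=0x49, mem[0x0a]=0x49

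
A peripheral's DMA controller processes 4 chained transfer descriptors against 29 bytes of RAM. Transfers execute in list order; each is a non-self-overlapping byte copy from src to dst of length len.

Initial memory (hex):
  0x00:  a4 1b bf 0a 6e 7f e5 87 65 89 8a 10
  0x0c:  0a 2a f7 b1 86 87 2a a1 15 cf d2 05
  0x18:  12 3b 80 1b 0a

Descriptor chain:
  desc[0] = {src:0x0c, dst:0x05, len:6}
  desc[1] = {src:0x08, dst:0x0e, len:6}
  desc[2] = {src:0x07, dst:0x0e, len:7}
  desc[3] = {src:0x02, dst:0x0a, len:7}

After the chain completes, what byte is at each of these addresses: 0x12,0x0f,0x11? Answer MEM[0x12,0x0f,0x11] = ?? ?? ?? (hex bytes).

MEM[0x12,0x0f,0x11] = 10 f7 87

#0 dst[0x05+6] := {0x0a,0x2a,0xf7,0xb1,0x86,0x87}
#1 dst[0x0e+6] := {0xb1,0x86,0x87,0x10,0x0a,0x2a}
#2 dst[0x0e+7] := {0xf7,0xb1,0x86,0x87,0x10,0x0a,0x2a}
#3 dst[0x0a+7] := {0xbf,0x0a,0x6e,0x0a,0x2a,0xf7,0xb1}
query mem[0x12]=0x10, mem[0x0f]=0xf7, mem[0x11]=0x87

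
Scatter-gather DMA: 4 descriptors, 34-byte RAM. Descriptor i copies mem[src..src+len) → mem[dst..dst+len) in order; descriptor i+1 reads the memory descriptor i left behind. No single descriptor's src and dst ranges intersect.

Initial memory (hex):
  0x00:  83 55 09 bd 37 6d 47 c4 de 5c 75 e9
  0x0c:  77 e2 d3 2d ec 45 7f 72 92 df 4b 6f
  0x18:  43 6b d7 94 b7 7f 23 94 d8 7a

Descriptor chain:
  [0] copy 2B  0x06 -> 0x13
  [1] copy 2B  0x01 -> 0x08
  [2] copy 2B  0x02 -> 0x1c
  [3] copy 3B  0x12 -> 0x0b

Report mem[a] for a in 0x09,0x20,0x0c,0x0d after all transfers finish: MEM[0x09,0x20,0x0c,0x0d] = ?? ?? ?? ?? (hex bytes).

MEM[0x09,0x20,0x0c,0x0d] = 09 d8 47 c4

#0 dst[0x13+2] := {0x47,0xc4}
#1 dst[0x08+2] := {0x55,0x09}
#2 dst[0x1c+2] := {0x09,0xbd}
#3 dst[0x0b+3] := {0x7f,0x47,0xc4}
query mem[0x09]=0x09, mem[0x20]=0xd8, mem[0x0c]=0x47, mem[0x0d]=0xc4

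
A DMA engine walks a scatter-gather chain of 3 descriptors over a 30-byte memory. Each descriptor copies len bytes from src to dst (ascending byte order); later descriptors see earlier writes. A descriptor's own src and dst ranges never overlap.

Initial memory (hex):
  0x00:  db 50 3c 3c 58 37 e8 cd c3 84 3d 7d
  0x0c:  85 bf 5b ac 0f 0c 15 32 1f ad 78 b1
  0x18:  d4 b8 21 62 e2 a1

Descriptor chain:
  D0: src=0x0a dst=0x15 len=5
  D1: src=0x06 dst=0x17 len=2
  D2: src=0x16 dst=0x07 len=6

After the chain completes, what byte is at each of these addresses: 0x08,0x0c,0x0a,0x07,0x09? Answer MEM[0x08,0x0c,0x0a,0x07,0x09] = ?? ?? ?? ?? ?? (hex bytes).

  after D0: wrote 5B at 0x15 = 3d7d85bf5b
  after D1: wrote 2B at 0x17 = e8cd
  after D2: wrote 6B at 0x07 = 7de8cd5b2162
query mem[0x08]=0xe8, mem[0x0c]=0x62, mem[0x0a]=0x5b, mem[0x07]=0x7d, mem[0x09]=0xcd

MEM[0x08,0x0c,0x0a,0x07,0x09] = e8 62 5b 7d cd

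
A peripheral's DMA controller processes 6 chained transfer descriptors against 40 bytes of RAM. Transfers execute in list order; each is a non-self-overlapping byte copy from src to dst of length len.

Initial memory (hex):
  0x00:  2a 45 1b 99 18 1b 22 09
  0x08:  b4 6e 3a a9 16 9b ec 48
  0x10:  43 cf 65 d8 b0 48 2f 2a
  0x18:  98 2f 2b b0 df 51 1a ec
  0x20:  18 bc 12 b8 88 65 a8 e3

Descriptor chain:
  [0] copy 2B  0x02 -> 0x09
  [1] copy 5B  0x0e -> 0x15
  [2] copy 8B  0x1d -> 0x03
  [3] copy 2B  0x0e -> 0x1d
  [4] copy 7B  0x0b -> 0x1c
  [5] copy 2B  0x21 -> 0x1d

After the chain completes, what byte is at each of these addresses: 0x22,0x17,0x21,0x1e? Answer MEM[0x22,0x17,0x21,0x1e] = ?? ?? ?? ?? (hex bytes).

MEM[0x22,0x17,0x21,0x1e] = cf 43 43 cf

[0] 0x02->0x09 len=2 : 1b 99
[1] 0x0e->0x15 len=5 : ec 48 43 cf 65
[2] 0x1d->0x03 len=8 : 51 1a ec 18 bc 12 b8 88
[3] 0x0e->0x1d len=2 : ec 48
[4] 0x0b->0x1c len=7 : a9 16 9b ec 48 43 cf
[5] 0x21->0x1d len=2 : 43 cf
query mem[0x22]=0xcf, mem[0x17]=0x43, mem[0x21]=0x43, mem[0x1e]=0xcf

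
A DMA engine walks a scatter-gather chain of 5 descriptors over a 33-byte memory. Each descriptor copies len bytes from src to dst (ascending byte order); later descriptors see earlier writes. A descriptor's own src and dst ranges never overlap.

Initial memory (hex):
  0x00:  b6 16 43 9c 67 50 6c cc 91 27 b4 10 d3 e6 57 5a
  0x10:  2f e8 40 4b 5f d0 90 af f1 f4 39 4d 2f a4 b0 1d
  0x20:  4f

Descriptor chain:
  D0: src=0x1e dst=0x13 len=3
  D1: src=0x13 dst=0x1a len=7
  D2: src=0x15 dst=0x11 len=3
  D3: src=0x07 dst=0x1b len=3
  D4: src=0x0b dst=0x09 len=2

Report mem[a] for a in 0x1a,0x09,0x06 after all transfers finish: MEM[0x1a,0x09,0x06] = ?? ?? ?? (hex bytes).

#0 dst[0x13+3] := {0xb0,0x1d,0x4f}
#1 dst[0x1a+7] := {0xb0,0x1d,0x4f,0x90,0xaf,0xf1,0xf4}
#2 dst[0x11+3] := {0x4f,0x90,0xaf}
#3 dst[0x1b+3] := {0xcc,0x91,0x27}
#4 dst[0x09+2] := {0x10,0xd3}
query mem[0x1a]=0xb0, mem[0x09]=0x10, mem[0x06]=0x6c

MEM[0x1a,0x09,0x06] = b0 10 6c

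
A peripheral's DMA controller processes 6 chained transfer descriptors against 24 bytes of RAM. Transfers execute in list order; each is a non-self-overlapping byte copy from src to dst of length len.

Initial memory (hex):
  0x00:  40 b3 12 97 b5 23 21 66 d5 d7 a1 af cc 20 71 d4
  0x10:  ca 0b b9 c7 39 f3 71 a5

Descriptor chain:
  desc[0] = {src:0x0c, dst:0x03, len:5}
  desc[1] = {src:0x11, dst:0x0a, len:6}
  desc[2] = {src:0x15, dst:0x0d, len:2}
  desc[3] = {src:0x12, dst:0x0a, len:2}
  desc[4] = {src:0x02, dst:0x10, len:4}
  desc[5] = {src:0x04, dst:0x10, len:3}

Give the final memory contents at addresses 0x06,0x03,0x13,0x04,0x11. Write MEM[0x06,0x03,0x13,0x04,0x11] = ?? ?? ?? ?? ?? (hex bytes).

[0] 0x0c->0x03 len=5 : cc 20 71 d4 ca
[1] 0x11->0x0a len=6 : 0b b9 c7 39 f3 71
[2] 0x15->0x0d len=2 : f3 71
[3] 0x12->0x0a len=2 : b9 c7
[4] 0x02->0x10 len=4 : 12 cc 20 71
[5] 0x04->0x10 len=3 : 20 71 d4
query mem[0x06]=0xd4, mem[0x03]=0xcc, mem[0x13]=0x71, mem[0x04]=0x20, mem[0x11]=0x71

MEM[0x06,0x03,0x13,0x04,0x11] = d4 cc 71 20 71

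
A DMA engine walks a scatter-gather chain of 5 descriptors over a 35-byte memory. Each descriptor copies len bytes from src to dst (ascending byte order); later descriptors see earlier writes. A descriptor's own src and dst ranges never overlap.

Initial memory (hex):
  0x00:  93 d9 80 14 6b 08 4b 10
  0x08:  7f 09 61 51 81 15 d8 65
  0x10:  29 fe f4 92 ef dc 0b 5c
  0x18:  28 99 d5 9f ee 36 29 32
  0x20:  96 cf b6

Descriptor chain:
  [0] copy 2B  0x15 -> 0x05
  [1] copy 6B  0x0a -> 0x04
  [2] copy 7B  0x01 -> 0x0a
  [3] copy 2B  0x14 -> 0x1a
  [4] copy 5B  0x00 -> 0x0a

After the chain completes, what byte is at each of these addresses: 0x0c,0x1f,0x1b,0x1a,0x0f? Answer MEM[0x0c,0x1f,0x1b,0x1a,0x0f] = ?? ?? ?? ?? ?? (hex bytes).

#0 dst[0x05+2] := {0xdc,0x0b}
#1 dst[0x04+6] := {0x61,0x51,0x81,0x15,0xd8,0x65}
#2 dst[0x0a+7] := {0xd9,0x80,0x14,0x61,0x51,0x81,0x15}
#3 dst[0x1a+2] := {0xef,0xdc}
#4 dst[0x0a+5] := {0x93,0xd9,0x80,0x14,0x61}
query mem[0x0c]=0x80, mem[0x1f]=0x32, mem[0x1b]=0xdc, mem[0x1a]=0xef, mem[0x0f]=0x81

MEM[0x0c,0x1f,0x1b,0x1a,0x0f] = 80 32 dc ef 81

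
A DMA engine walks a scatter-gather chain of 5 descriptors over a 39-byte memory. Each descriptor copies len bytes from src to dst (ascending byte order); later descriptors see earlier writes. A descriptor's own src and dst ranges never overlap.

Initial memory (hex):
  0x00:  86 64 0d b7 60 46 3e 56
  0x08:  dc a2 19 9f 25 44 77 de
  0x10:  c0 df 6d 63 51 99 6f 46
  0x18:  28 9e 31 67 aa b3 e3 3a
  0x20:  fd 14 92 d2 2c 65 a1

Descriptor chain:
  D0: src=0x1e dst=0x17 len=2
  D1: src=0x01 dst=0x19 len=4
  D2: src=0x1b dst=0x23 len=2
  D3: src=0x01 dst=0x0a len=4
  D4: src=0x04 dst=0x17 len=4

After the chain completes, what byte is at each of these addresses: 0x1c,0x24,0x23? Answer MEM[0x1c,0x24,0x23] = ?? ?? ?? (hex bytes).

[0] 0x1e->0x17 len=2 : e3 3a
[1] 0x01->0x19 len=4 : 64 0d b7 60
[2] 0x1b->0x23 len=2 : b7 60
[3] 0x01->0x0a len=4 : 64 0d b7 60
[4] 0x04->0x17 len=4 : 60 46 3e 56
query mem[0x1c]=0x60, mem[0x24]=0x60, mem[0x23]=0xb7

MEM[0x1c,0x24,0x23] = 60 60 b7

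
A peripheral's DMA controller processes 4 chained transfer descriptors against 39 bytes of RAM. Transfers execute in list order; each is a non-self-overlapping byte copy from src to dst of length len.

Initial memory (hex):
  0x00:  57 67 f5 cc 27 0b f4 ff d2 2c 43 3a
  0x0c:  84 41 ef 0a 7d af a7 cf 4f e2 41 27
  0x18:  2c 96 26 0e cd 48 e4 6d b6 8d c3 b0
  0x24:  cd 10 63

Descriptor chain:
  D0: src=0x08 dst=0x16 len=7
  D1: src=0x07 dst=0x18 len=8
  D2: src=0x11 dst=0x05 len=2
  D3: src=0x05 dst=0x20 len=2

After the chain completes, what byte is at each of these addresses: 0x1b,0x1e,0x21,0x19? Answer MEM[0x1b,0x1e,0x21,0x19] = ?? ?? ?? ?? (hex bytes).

MEM[0x1b,0x1e,0x21,0x19] = 43 41 a7 d2

  after D0: wrote 7B at 0x16 = d22c433a8441ef
  after D1: wrote 8B at 0x18 = ffd22c433a8441ef
  after D2: wrote 2B at 0x05 = afa7
  after D3: wrote 2B at 0x20 = afa7
query mem[0x1b]=0x43, mem[0x1e]=0x41, mem[0x21]=0xa7, mem[0x19]=0xd2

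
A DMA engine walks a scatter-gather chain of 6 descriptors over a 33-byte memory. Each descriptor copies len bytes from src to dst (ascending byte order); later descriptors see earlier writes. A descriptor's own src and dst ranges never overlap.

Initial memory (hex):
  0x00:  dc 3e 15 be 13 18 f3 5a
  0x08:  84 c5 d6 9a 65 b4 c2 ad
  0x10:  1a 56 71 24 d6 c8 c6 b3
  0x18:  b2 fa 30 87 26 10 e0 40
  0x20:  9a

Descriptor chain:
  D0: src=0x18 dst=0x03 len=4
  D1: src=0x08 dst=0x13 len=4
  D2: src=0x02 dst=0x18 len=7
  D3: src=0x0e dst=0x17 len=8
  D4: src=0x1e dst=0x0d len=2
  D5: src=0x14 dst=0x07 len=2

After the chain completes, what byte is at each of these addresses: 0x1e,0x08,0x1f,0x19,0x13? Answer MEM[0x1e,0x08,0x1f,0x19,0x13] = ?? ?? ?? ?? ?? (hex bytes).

MEM[0x1e,0x08,0x1f,0x19,0x13] = d6 d6 40 1a 84

#0 dst[0x03+4] := {0xb2,0xfa,0x30,0x87}
#1 dst[0x13+4] := {0x84,0xc5,0xd6,0x9a}
#2 dst[0x18+7] := {0x15,0xb2,0xfa,0x30,0x87,0x5a,0x84}
#3 dst[0x17+8] := {0xc2,0xad,0x1a,0x56,0x71,0x84,0xc5,0xd6}
#4 dst[0x0d+2] := {0xd6,0x40}
#5 dst[0x07+2] := {0xc5,0xd6}
query mem[0x1e]=0xd6, mem[0x08]=0xd6, mem[0x1f]=0x40, mem[0x19]=0x1a, mem[0x13]=0x84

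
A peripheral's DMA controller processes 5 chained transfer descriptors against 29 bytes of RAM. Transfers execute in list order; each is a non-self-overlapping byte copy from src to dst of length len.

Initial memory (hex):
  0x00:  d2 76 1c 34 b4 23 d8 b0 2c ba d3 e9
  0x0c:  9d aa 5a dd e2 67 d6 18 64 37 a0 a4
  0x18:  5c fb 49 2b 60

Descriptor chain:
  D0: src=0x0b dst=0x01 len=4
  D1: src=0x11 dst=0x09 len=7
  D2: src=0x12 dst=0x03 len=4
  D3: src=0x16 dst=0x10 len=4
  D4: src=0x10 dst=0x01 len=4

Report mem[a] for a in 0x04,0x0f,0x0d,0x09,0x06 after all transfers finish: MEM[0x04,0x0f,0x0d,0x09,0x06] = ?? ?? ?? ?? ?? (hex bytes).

#0 dst[0x01+4] := {0xe9,0x9d,0xaa,0x5a}
#1 dst[0x09+7] := {0x67,0xd6,0x18,0x64,0x37,0xa0,0xa4}
#2 dst[0x03+4] := {0xd6,0x18,0x64,0x37}
#3 dst[0x10+4] := {0xa0,0xa4,0x5c,0xfb}
#4 dst[0x01+4] := {0xa0,0xa4,0x5c,0xfb}
query mem[0x04]=0xfb, mem[0x0f]=0xa4, mem[0x0d]=0x37, mem[0x09]=0x67, mem[0x06]=0x37

MEM[0x04,0x0f,0x0d,0x09,0x06] = fb a4 37 67 37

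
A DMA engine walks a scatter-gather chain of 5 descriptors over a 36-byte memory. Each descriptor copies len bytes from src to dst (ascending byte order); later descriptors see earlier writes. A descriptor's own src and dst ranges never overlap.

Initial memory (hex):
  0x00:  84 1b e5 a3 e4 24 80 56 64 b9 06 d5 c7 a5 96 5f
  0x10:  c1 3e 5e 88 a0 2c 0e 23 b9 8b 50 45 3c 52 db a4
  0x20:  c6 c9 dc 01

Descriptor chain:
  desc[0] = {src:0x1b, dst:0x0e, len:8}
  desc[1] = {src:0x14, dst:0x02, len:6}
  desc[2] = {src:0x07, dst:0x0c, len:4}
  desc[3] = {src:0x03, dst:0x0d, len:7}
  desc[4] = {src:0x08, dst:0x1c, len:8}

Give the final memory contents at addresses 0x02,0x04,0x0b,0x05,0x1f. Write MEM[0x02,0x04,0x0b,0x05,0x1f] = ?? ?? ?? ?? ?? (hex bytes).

MEM[0x02,0x04,0x0b,0x05,0x1f] = c9 0e d5 23 d5

[0] 0x1b->0x0e len=8 : 45 3c 52 db a4 c6 c9 dc
[1] 0x14->0x02 len=6 : c9 dc 0e 23 b9 8b
[2] 0x07->0x0c len=4 : 8b 64 b9 06
[3] 0x03->0x0d len=7 : dc 0e 23 b9 8b 64 b9
[4] 0x08->0x1c len=8 : 64 b9 06 d5 8b dc 0e 23
query mem[0x02]=0xc9, mem[0x04]=0x0e, mem[0x0b]=0xd5, mem[0x05]=0x23, mem[0x1f]=0xd5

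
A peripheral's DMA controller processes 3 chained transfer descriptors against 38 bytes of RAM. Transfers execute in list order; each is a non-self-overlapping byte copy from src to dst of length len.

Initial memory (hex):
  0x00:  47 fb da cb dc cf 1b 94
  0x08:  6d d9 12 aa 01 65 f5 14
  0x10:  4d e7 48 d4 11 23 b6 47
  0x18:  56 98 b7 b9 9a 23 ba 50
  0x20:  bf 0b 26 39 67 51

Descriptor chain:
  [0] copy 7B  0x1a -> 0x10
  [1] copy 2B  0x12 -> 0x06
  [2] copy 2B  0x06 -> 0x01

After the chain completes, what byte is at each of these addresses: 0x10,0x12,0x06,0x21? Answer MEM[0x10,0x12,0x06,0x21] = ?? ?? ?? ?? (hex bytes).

MEM[0x10,0x12,0x06,0x21] = b7 9a 9a 0b

#0 dst[0x10+7] := {0xb7,0xb9,0x9a,0x23,0xba,0x50,0xbf}
#1 dst[0x06+2] := {0x9a,0x23}
#2 dst[0x01+2] := {0x9a,0x23}
query mem[0x10]=0xb7, mem[0x12]=0x9a, mem[0x06]=0x9a, mem[0x21]=0x0b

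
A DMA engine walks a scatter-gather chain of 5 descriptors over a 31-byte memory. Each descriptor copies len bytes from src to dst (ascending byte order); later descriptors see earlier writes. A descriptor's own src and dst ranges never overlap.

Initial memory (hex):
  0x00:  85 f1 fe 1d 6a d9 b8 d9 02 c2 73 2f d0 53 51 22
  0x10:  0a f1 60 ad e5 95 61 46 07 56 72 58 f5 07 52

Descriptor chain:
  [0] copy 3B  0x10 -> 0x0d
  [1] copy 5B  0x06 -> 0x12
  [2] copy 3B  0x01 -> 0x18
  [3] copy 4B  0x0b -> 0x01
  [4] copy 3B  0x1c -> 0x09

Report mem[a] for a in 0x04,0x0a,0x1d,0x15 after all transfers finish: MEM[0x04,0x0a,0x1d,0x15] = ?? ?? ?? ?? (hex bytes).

MEM[0x04,0x0a,0x1d,0x15] = f1 07 07 c2

[0] 0x10->0x0d len=3 : 0a f1 60
[1] 0x06->0x12 len=5 : b8 d9 02 c2 73
[2] 0x01->0x18 len=3 : f1 fe 1d
[3] 0x0b->0x01 len=4 : 2f d0 0a f1
[4] 0x1c->0x09 len=3 : f5 07 52
query mem[0x04]=0xf1, mem[0x0a]=0x07, mem[0x1d]=0x07, mem[0x15]=0xc2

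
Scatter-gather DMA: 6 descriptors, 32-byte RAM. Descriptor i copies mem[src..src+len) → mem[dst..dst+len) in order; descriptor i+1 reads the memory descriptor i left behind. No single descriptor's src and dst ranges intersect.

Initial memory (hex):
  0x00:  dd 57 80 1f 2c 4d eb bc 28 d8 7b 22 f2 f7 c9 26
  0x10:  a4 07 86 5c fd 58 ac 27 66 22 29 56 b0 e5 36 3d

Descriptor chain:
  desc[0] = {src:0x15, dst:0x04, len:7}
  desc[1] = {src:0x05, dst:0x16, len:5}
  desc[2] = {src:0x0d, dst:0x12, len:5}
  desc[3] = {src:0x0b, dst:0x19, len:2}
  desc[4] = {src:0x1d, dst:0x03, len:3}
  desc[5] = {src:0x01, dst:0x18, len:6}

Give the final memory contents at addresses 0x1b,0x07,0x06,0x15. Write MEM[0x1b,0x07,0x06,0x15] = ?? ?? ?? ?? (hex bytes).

#0 dst[0x04+7] := {0x58,0xac,0x27,0x66,0x22,0x29,0x56}
#1 dst[0x16+5] := {0xac,0x27,0x66,0x22,0x29}
#2 dst[0x12+5] := {0xf7,0xc9,0x26,0xa4,0x07}
#3 dst[0x19+2] := {0x22,0xf2}
#4 dst[0x03+3] := {0xe5,0x36,0x3d}
#5 dst[0x18+6] := {0x57,0x80,0xe5,0x36,0x3d,0x27}
query mem[0x1b]=0x36, mem[0x07]=0x66, mem[0x06]=0x27, mem[0x15]=0xa4

MEM[0x1b,0x07,0x06,0x15] = 36 66 27 a4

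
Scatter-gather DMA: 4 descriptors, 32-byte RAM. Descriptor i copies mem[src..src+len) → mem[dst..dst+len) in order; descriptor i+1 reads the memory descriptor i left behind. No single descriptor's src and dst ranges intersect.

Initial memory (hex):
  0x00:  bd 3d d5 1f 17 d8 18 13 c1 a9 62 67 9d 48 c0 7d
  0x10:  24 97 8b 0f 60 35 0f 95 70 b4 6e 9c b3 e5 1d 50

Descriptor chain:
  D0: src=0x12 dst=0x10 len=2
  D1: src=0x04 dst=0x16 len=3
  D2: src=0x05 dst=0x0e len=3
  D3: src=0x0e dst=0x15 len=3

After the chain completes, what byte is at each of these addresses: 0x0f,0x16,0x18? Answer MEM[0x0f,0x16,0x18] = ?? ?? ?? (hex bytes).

D0: mem[0x10..0x11] <- [8b 0f]
D1: mem[0x16..0x18] <- [17 d8 18]
D2: mem[0x0e..0x10] <- [d8 18 13]
D3: mem[0x15..0x17] <- [d8 18 13]
query mem[0x0f]=0x18, mem[0x16]=0x18, mem[0x18]=0x18

MEM[0x0f,0x16,0x18] = 18 18 18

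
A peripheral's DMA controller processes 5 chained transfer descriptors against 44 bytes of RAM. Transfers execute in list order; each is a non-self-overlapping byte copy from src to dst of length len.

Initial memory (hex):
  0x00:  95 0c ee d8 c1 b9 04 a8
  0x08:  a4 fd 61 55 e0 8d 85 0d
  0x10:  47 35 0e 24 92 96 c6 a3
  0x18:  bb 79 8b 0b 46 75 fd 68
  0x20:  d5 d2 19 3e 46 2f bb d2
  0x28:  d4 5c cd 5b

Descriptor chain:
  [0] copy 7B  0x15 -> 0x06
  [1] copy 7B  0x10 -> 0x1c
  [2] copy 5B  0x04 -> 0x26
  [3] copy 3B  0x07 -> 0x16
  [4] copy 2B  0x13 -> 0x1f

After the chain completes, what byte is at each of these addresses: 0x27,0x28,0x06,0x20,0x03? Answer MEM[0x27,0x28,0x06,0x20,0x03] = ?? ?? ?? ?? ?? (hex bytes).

D0: mem[0x06..0x0c] <- [96 c6 a3 bb 79 8b 0b]
D1: mem[0x1c..0x22] <- [47 35 0e 24 92 96 c6]
D2: mem[0x26..0x2a] <- [c1 b9 96 c6 a3]
D3: mem[0x16..0x18] <- [c6 a3 bb]
D4: mem[0x1f..0x20] <- [24 92]
query mem[0x27]=0xb9, mem[0x28]=0x96, mem[0x06]=0x96, mem[0x20]=0x92, mem[0x03]=0xd8

MEM[0x27,0x28,0x06,0x20,0x03] = b9 96 96 92 d8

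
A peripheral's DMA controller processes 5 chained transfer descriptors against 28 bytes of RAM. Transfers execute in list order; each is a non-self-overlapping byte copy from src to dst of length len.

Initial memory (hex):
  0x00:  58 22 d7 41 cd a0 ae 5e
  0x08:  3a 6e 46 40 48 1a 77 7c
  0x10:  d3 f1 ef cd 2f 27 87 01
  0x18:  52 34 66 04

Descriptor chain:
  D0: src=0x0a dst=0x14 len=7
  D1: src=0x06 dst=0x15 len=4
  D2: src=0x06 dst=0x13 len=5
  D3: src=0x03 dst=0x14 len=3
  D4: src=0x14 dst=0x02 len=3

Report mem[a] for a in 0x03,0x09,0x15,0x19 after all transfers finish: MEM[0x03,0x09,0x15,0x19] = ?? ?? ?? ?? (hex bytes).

[0] 0x0a->0x14 len=7 : 46 40 48 1a 77 7c d3
[1] 0x06->0x15 len=4 : ae 5e 3a 6e
[2] 0x06->0x13 len=5 : ae 5e 3a 6e 46
[3] 0x03->0x14 len=3 : 41 cd a0
[4] 0x14->0x02 len=3 : 41 cd a0
query mem[0x03]=0xcd, mem[0x09]=0x6e, mem[0x15]=0xcd, mem[0x19]=0x7c

MEM[0x03,0x09,0x15,0x19] = cd 6e cd 7c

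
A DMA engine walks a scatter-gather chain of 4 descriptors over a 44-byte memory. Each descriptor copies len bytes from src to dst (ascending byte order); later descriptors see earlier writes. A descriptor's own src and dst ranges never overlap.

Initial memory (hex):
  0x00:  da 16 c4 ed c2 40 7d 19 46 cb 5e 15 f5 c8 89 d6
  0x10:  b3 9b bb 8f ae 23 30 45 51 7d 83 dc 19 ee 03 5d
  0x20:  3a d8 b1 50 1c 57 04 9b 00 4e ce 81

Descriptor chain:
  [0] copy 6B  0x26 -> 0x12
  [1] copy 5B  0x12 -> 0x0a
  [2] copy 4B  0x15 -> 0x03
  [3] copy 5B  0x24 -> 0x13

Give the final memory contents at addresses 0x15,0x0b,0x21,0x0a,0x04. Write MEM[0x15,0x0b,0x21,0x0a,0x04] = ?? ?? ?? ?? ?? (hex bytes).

#0 dst[0x12+6] := {0x04,0x9b,0x00,0x4e,0xce,0x81}
#1 dst[0x0a+5] := {0x04,0x9b,0x00,0x4e,0xce}
#2 dst[0x03+4] := {0x4e,0xce,0x81,0x51}
#3 dst[0x13+5] := {0x1c,0x57,0x04,0x9b,0x00}
query mem[0x15]=0x04, mem[0x0b]=0x9b, mem[0x21]=0xd8, mem[0x0a]=0x04, mem[0x04]=0xce

MEM[0x15,0x0b,0x21,0x0a,0x04] = 04 9b d8 04 ce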